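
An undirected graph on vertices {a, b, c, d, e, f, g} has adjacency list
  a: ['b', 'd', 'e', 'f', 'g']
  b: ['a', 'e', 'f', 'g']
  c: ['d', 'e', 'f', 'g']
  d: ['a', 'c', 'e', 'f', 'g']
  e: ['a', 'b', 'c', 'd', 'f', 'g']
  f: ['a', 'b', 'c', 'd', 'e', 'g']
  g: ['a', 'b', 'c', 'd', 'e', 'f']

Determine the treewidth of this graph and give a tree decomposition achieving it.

Every bag has size at most 5, so the width is 5 − 1 = 4 and tw(G) ≤ 4. Conversely, {c, d, e, f, g} is a clique of size 5, and the vertices of any clique must share a bag in every tree decomposition; so some bag has ≥ 5 vertices and tw(G) ≥ 4. Hence tw(G) = 4 exactly.

Treewidth 4.
Bags: B1 = {c, d, e, f, g}  B2 = {a, d, e, f, g}  B3 = {a, b, e, f, g}
Tree: B1–B2, B2–B3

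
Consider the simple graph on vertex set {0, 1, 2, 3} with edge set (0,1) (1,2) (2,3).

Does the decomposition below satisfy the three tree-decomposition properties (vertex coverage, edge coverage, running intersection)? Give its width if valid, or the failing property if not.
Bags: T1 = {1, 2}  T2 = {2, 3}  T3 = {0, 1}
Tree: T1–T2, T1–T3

Vertex coverage: the bags together contain {0, 1, 2, 3}, the full vertex set. Edge coverage: each edge of G has both endpoints in at least one bag. Running intersection: for every vertex, the bags containing it form a connected subtree. All three properties hold, so this is a valid tree decomposition of width max|bag| − 1 = 1, and hence tw(G) ≤ 1.

Yes; width 1.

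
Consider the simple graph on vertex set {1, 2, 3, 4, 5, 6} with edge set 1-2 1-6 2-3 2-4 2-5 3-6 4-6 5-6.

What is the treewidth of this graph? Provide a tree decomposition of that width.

The largest bag has 3 vertices, giving width 2; this decomposition certifies tw(G) ≤ 2. For the lower bound, G contains the cycle 1–6–4–2–1, so G is not a forest; only forests have treewidth ≤ 1, hence tw(G) ≥ 2. Hence tw(G) = 2 exactly.

Treewidth 2.
Bags: B1 = {1, 2, 6}  B2 = {2, 4, 6}  B3 = {2, 3, 6}  B4 = {2, 5, 6}
Tree: B1–B2, B2–B3, B3–B4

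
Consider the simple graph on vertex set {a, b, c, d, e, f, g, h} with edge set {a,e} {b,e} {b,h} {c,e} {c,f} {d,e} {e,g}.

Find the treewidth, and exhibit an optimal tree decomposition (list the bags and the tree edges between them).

Each bag holds 2 vertices, so the decomposition has width 1, which upper-bounds the treewidth. Since G has at least one edge (e.g. e–d), it is not an edgeless graph, so tw(G) ≥ 1. Therefore the treewidth is 1.

Treewidth 1.
One optimal decomposition is:
Bags: B1 = {d, e}  B2 = {a, e}  B3 = {c, e}  B4 = {b, e}  B5 = {b, h}  B6 = {e, g}  B7 = {c, f}
Tree: B1–B2, B2–B3, B3–B4, B4–B5, B4–B6, B3–B7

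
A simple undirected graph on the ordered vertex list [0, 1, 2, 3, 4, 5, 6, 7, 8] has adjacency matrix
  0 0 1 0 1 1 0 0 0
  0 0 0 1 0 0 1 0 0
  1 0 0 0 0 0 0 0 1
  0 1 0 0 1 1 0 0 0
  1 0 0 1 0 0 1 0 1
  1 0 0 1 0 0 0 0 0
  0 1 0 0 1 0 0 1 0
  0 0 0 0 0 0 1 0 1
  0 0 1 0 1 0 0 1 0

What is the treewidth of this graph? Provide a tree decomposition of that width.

The largest bag has 4 vertices, giving width 3; this decomposition certifies tw(G) ≤ 3. For the lower bound: the 4 vertex sets {1,6,7}, {3}, {4}, {0,2,5,8} are disjoint, each induces a connected subgraph, and every pair is joined by at least one edge of G. Contracting each set to a single vertex therefore yields K_{4} as a minor, and since treewidth is minor-monotone, tw(G) ≥ tw(K_{4}) = 3. Therefore the treewidth is 3.

Treewidth 3.
One optimal decomposition is:
Bags: B1 = {1, 3, 6, 7}  B2 = {3, 4, 6, 7}  B3 = {3, 4, 7, 8}  B4 = {3, 4, 5, 8}  B5 = {0, 4, 5, 8}  B6 = {0, 2, 5, 8}
Tree: B1–B2, B2–B3, B3–B4, B4–B5, B5–B6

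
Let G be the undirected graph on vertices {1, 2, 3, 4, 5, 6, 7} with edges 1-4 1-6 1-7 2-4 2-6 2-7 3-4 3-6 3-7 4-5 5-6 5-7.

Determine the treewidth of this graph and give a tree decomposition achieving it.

Treewidth 3.
One optimal decomposition is:
Bags: B1 = {1, 4, 6, 7}  B2 = {4, 5, 6, 7}  B3 = {3, 4, 6, 7}  B4 = {2, 4, 6, 7}
Tree: B1–B2, B2–B3, B3–B4

Each bag holds 4 vertices, so the decomposition has width 3, which upper-bounds the treewidth. For the lower bound: the 4 vertex sets {1,6}, {4,5}, {7}, {3} are disjoint, each induces a connected subgraph, and every pair is joined by at least one edge of G. Contracting each set to a single vertex therefore yields K_{4} as a minor, and since treewidth is minor-monotone, tw(G) ≥ tw(K_{4}) = 3. Therefore the treewidth is 3.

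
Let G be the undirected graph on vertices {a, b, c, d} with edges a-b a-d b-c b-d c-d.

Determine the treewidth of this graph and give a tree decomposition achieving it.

Treewidth 2.
One such decomposition:
Bags: B1 = {b, c, d}  B2 = {a, b, d}
Tree: B1–B2

Each bag holds 3 vertices, so the decomposition has width 2, which upper-bounds the treewidth. On the other hand G contains the 3-clique {b, c, d}. A clique must lie in a single bag of any decomposition, so no decomposition can have width below 2. Therefore the treewidth is 2.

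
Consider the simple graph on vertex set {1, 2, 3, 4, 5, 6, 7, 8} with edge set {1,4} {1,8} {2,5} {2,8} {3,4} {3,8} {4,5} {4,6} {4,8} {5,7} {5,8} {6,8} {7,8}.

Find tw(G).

A width-2 tree decomposition is:
Bags: B1 = {4, 5, 8}  B2 = {5, 7, 8}  B3 = {2, 5, 8}  B4 = {1, 4, 8}  B5 = {3, 4, 8}  B6 = {4, 6, 8}
Tree: B1–B2, B2–B3, B1–B4, B4–B5, B4–B6
Each bag holds 3 vertices, so the decomposition has width 2, which upper-bounds the treewidth. For the lower bound, the 3 vertices {2, 5, 8} are pairwise adjacent, and any tree decomposition puts a clique entirely inside one bag — forcing width ≥ 2. Hence tw(G) = 2 exactly.

2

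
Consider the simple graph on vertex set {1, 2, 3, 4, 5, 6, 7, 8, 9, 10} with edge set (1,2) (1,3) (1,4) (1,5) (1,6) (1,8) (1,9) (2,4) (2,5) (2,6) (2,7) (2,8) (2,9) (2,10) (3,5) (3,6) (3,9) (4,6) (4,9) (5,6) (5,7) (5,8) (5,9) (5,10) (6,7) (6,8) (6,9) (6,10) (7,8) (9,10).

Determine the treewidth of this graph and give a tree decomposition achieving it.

Treewidth 4.
One such decomposition:
Bags: B1 = {1, 2, 5, 6, 9}  B2 = {1, 2, 5, 6, 8}  B3 = {2, 5, 6, 7, 8}  B4 = {1, 2, 4, 6, 9}  B5 = {1, 3, 5, 6, 9}  B6 = {2, 5, 6, 9, 10}
Tree: B1–B2, B2–B3, B1–B4, B1–B5, B1–B6

Every bag has size at most 5, so the width is 5 − 1 = 4 and tw(G) ≤ 4. Conversely, {1, 2, 4, 6, 9} is a clique of size 5, and the vertices of any clique must share a bag in every tree decomposition; so some bag has ≥ 5 vertices and tw(G) ≥ 4. The upper and lower bounds meet at 4, so that is the treewidth.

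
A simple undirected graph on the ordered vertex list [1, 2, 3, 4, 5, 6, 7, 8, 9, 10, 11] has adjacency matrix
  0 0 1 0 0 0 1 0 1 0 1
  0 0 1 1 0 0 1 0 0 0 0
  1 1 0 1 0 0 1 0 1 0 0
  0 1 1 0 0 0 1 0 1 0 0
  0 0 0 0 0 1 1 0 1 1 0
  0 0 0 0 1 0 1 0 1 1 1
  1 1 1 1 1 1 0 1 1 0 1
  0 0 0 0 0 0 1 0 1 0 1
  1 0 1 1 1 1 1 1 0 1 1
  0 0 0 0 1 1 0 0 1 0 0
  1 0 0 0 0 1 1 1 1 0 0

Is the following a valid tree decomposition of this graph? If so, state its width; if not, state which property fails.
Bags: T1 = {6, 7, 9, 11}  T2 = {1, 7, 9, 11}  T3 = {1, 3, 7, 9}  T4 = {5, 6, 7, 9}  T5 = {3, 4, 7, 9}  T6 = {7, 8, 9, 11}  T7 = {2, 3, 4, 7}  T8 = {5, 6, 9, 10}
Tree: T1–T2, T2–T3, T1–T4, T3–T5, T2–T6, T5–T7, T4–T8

Vertex coverage: the bags together contain {1, 2, 3, 4, 5, 6, 7, 8, 9, 10, 11}, the full vertex set. Edge coverage: each edge of G has both endpoints in at least one bag. Running intersection: for every vertex, the bags containing it form a connected subtree. All three properties hold, so this is a valid tree decomposition of width max|bag| − 1 = 3, and hence tw(G) ≤ 3.

Yes; width 3.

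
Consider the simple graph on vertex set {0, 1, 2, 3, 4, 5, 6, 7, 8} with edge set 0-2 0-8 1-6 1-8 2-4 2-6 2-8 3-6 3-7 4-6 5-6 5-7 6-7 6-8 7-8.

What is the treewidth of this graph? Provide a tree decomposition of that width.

Treewidth 2.
One such decomposition:
Bags: B1 = {6, 7, 8}  B2 = {5, 6, 7}  B3 = {3, 6, 7}  B4 = {2, 6, 8}  B5 = {2, 4, 6}  B6 = {1, 6, 8}  B7 = {0, 2, 8}
Tree: B1–B2, B1–B3, B1–B4, B4–B5, B1–B6, B4–B7

Each bag holds 3 vertices, so the decomposition has width 2, which upper-bounds the treewidth. Conversely, {0, 2, 8} is a clique of size 3, and the vertices of any clique must share a bag in every tree decomposition; so some bag has ≥ 3 vertices and tw(G) ≥ 2. The upper and lower bounds meet at 2, so that is the treewidth.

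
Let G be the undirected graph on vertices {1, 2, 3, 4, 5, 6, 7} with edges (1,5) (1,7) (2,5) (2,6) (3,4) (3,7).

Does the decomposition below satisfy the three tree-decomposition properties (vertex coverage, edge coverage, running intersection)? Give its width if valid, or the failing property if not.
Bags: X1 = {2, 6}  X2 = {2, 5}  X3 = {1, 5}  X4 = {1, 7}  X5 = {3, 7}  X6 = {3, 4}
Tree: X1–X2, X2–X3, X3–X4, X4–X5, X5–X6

Checking the three conditions: (i) the bags cover all of {1, 2, 3, 4, 5, 6, 7}; (ii) for each edge, some bag contains both endpoints; (iii) the bags containing any fixed vertex form a subtree. All hold, so the decomposition is valid with width 2 − 1 = 1.

Yes; width 1.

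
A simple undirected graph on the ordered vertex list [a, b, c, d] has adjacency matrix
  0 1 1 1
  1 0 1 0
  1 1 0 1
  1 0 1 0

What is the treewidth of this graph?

2

A width-2 tree decomposition is:
Bags: B1 = {a, b, c}  B2 = {a, c, d}
Tree: B1–B2
Each bag holds 3 vertices, so the decomposition has width 2, which upper-bounds the treewidth. On the other hand G contains the 3-clique {a, c, d}. A clique must lie in a single bag of any decomposition, so no decomposition can have width below 2. Therefore the treewidth is 2.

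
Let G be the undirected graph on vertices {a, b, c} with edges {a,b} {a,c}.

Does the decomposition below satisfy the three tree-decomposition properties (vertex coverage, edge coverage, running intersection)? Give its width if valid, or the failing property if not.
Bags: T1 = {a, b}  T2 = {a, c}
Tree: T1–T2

Vertex coverage: the bags together contain {a, b, c}, the full vertex set. Edge coverage: each edge of G has both endpoints in at least one bag. Running intersection: for every vertex, the bags containing it form a connected subtree. All three properties hold, so this is a valid tree decomposition of width max|bag| − 1 = 1, and hence tw(G) ≤ 1.

Yes; width 1.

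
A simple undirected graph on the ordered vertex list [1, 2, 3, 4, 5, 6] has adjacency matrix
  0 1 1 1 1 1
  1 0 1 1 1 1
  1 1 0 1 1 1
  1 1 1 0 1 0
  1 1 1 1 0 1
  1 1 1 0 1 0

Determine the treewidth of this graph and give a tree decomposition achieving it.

The largest bag has 5 vertices, giving width 4; this decomposition certifies tw(G) ≤ 4. For the lower bound, the 5 vertices {1, 2, 3, 4, 5} are pairwise adjacent, and any tree decomposition puts a clique entirely inside one bag — forcing width ≥ 4. Hence tw(G) = 4 exactly.

Treewidth 4.
Bags: B1 = {1, 2, 3, 5, 6}  B2 = {1, 2, 3, 4, 5}
Tree: B1–B2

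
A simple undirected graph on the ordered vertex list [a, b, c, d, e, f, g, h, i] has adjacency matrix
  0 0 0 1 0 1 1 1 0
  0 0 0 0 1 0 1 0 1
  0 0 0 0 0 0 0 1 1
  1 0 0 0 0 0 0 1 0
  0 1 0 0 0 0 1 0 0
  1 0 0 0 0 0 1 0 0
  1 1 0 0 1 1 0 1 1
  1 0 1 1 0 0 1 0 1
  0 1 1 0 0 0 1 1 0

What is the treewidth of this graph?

2

A width-2 tree decomposition is:
Bags: B1 = {a, d, h}  B2 = {a, g, h}  B3 = {g, h, i}  B4 = {b, g, i}  B5 = {b, e, g}  B6 = {a, f, g}  B7 = {c, h, i}
Tree: B1–B2, B2–B3, B3–B4, B4–B5, B2–B6, B3–B7
Every bag has size at most 3, so the width is 3 − 1 = 2 and tw(G) ≤ 2. On the other hand G contains the 3-clique {a, d, h}. A clique must lie in a single bag of any decomposition, so no decomposition can have width below 2. Combining the bounds, tw(G) = 2.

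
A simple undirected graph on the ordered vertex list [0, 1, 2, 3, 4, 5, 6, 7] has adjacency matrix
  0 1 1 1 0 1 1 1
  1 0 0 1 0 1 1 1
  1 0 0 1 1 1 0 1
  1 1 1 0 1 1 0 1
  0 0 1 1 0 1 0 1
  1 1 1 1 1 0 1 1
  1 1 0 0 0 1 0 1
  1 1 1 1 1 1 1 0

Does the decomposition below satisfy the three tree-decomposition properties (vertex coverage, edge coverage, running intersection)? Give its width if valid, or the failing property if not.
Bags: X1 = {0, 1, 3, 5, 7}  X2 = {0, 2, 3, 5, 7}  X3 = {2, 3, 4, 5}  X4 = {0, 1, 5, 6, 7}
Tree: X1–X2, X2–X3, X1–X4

A tree decomposition must satisfy three properties: every vertex lies in some bag; for every edge, both endpoints lie together in some bag; and for every vertex, the bags containing it form a connected subtree. Here edge (7,4) lies in no bag, so the decomposition is invalid.

No — edge (7,4) lies in no bag.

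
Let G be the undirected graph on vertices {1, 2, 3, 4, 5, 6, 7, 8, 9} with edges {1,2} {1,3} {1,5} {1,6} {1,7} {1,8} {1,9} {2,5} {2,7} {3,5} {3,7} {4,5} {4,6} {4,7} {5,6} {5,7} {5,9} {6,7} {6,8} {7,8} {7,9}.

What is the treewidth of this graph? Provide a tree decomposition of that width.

Treewidth 3.
One such decomposition:
Bags: B1 = {1, 5, 6, 7}  B2 = {1, 3, 5, 7}  B3 = {1, 5, 7, 9}  B4 = {1, 6, 7, 8}  B5 = {1, 2, 5, 7}  B6 = {4, 5, 6, 7}
Tree: B1–B2, B1–B3, B1–B4, B3–B5, B1–B6

Each bag holds 4 vertices, so the decomposition has width 3, which upper-bounds the treewidth. On the other hand G contains the 4-clique {1, 6, 7, 8}. A clique must lie in a single bag of any decomposition, so no decomposition can have width below 3. Combining the bounds, tw(G) = 3.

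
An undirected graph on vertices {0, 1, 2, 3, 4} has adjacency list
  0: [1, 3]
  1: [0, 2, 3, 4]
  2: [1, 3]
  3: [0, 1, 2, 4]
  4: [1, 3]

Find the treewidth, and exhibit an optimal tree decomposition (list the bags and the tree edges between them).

Treewidth 2.
Bags: B1 = {0, 1, 3}  B2 = {1, 2, 3}  B3 = {1, 3, 4}
Tree: B1–B2, B1–B3

Each bag holds 3 vertices, so the decomposition has width 2, which upper-bounds the treewidth. For the lower bound, the 3 vertices {0, 1, 3} are pairwise adjacent, and any tree decomposition puts a clique entirely inside one bag — forcing width ≥ 2. Therefore the treewidth is 2.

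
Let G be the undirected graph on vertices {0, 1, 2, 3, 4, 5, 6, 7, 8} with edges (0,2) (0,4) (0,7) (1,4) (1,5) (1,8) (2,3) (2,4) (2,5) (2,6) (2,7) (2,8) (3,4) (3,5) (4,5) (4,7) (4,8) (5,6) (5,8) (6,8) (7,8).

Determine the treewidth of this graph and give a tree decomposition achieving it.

Every bag has size at most 4, so the width is 4 − 1 = 3 and tw(G) ≤ 3. Conversely, {1, 4, 5, 8} is a clique of size 4, and the vertices of any clique must share a bag in every tree decomposition; so some bag has ≥ 4 vertices and tw(G) ≥ 3. Therefore the treewidth is 3.

Treewidth 3.
One such decomposition:
Bags: B1 = {1, 4, 5, 8}  B2 = {2, 4, 5, 8}  B3 = {2, 3, 4, 5}  B4 = {2, 4, 7, 8}  B5 = {0, 2, 4, 7}  B6 = {2, 5, 6, 8}
Tree: B1–B2, B2–B3, B2–B4, B4–B5, B2–B6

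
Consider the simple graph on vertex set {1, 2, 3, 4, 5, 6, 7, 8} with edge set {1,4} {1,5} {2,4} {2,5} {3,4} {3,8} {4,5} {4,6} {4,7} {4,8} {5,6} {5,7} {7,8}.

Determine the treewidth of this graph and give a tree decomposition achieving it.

Treewidth 2.
One such decomposition:
Bags: B1 = {4, 5, 7}  B2 = {4, 7, 8}  B3 = {1, 4, 5}  B4 = {3, 4, 8}  B5 = {4, 5, 6}  B6 = {2, 4, 5}
Tree: B1–B2, B1–B3, B2–B4, B3–B5, B5–B6

Each bag holds 3 vertices, so the decomposition has width 2, which upper-bounds the treewidth. On the other hand G contains the 3-clique {3, 4, 8}. A clique must lie in a single bag of any decomposition, so no decomposition can have width below 2. Therefore the treewidth is 2.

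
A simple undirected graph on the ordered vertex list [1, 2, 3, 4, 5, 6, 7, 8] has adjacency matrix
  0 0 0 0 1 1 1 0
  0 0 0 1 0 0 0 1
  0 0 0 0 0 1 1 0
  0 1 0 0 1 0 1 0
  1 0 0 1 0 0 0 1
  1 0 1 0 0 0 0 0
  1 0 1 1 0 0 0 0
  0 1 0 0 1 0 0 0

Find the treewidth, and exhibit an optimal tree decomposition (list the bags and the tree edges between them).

Treewidth 2.
One optimal decomposition is:
Bags: B1 = {2, 4, 8}  B2 = {4, 5, 8}  B3 = {4, 5, 7}  B4 = {1, 5, 7}  B5 = {1, 3, 7}  B6 = {1, 3, 6}
Tree: B1–B2, B2–B3, B3–B4, B4–B5, B5–B6

Every bag has size at most 3, so the width is 3 − 1 = 2 and tw(G) ≤ 2. The edges 2–8–5–4–2 form a cycle, so G is not a tree and its treewidth is at least 2. Therefore the treewidth is 2.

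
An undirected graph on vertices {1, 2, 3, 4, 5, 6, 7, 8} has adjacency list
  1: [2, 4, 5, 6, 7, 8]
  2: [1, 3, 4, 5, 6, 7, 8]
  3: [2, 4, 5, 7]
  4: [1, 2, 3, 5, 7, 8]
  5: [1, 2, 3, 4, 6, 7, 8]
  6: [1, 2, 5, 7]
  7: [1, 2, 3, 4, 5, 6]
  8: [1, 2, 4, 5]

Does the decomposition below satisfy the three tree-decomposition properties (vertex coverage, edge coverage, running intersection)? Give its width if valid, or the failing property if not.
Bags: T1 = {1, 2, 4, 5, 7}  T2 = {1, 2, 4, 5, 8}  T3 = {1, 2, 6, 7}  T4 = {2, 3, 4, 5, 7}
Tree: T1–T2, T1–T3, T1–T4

A tree decomposition must satisfy three properties: every vertex lies in some bag; for every edge, both endpoints lie together in some bag; and for every vertex, the bags containing it form a connected subtree. Here edge (5,6) lies in no bag, so the decomposition is invalid.

No — edge (5,6) lies in no bag.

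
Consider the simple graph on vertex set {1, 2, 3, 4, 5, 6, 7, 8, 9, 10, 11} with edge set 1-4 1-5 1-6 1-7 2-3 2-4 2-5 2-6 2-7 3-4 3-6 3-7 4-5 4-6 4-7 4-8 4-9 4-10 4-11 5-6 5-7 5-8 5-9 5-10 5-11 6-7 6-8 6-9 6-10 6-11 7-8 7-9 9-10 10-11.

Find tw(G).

A width-4 tree decomposition is:
Bags: B1 = {4, 5, 6, 10, 11}  B2 = {4, 5, 6, 9, 10}  B3 = {4, 5, 6, 7, 9}  B4 = {1, 4, 5, 6, 7}  B5 = {2, 4, 5, 6, 7}  B6 = {2, 3, 4, 6, 7}  B7 = {4, 5, 6, 7, 8}
Tree: B1–B2, B2–B3, B3–B4, B3–B5, B5–B6, B4–B7
The largest bag has 5 vertices, giving width 4; this decomposition certifies tw(G) ≤ 4. On the other hand G contains the 5-clique {2, 3, 4, 6, 7}. A clique must lie in a single bag of any decomposition, so no decomposition can have width below 4. Hence tw(G) = 4 exactly.

4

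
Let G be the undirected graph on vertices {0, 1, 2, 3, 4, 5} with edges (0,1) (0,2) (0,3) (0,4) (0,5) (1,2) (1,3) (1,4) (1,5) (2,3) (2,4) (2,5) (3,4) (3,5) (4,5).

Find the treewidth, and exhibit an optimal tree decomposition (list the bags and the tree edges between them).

A single bag containing all 6 vertices is trivially a valid decomposition of width 5. For the lower bound, the 6 vertices {0, 1, 2, 3, 4, 5} are pairwise adjacent, and any tree decomposition puts a clique entirely inside one bag — forcing width ≥ 5. Hence tw(G) = 5 exactly.

Treewidth 5.
Bags: B1 = {0, 1, 2, 3, 4, 5}
Tree: (single bag)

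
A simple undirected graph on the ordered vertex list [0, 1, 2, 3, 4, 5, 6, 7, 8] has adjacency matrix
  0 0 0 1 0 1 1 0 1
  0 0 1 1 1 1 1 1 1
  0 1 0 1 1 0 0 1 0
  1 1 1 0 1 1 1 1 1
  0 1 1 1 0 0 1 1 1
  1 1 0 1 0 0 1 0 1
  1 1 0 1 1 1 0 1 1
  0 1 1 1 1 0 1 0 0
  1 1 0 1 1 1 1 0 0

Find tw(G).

4

A width-4 tree decomposition is:
Bags: B1 = {1, 3, 4, 6, 8}  B2 = {1, 3, 4, 6, 7}  B3 = {1, 2, 3, 4, 7}  B4 = {1, 3, 5, 6, 8}  B5 = {0, 3, 5, 6, 8}
Tree: B1–B2, B2–B3, B1–B4, B4–B5
Each bag holds 5 vertices, so the decomposition has width 4, which upper-bounds the treewidth. Conversely, {0, 3, 5, 6, 8} is a clique of size 5, and the vertices of any clique must share a bag in every tree decomposition; so some bag has ≥ 5 vertices and tw(G) ≥ 4. Hence tw(G) = 4 exactly.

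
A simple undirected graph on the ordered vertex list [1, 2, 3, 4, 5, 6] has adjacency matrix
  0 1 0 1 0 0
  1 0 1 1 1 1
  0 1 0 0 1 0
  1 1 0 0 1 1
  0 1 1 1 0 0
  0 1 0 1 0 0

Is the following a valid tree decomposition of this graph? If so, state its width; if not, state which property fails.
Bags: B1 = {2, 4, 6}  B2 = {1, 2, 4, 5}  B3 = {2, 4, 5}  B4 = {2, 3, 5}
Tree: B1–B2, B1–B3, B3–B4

No — bags containing vertex 5 are not connected in the tree.

A tree decomposition must satisfy three properties: every vertex lies in some bag; for every edge, both endpoints lie together in some bag; and for every vertex, the bags containing it form a connected subtree. Here bags containing vertex 5 are not connected in the tree, so the decomposition is invalid.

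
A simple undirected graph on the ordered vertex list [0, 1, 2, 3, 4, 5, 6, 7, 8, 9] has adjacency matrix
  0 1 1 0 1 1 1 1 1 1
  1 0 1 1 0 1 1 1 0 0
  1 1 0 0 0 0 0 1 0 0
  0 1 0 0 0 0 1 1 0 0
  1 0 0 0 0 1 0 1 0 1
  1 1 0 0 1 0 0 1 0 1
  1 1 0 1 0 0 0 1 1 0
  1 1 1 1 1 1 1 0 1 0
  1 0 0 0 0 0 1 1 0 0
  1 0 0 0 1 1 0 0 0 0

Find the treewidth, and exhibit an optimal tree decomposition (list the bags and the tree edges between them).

Treewidth 3.
Bags: B1 = {0, 1, 6, 7}  B2 = {1, 3, 6, 7}  B3 = {0, 1, 5, 7}  B4 = {0, 4, 5, 7}  B5 = {0, 6, 7, 8}  B6 = {0, 4, 5, 9}  B7 = {0, 1, 2, 7}
Tree: B1–B2, B1–B3, B3–B4, B1–B5, B4–B6, B3–B7

Each bag holds 4 vertices, so the decomposition has width 3, which upper-bounds the treewidth. On the other hand G contains the 4-clique {0, 4, 5, 9}. A clique must lie in a single bag of any decomposition, so no decomposition can have width below 3. The upper and lower bounds meet at 3, so that is the treewidth.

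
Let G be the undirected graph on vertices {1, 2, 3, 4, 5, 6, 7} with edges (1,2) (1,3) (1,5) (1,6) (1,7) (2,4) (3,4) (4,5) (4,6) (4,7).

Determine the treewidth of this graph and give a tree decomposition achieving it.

Treewidth 2.
One such decomposition:
Bags: B1 = {1, 4, 6}  B2 = {1, 4, 5}  B3 = {1, 4, 7}  B4 = {1, 2, 4}  B5 = {1, 3, 4}
Tree: B1–B2, B2–B3, B3–B4, B4–B5

Every bag has size at most 3, so the width is 3 − 1 = 2 and tw(G) ≤ 2. Since 4–6–1–5–4 is a cycle in G, G is not acyclic. Forests are exactly the graphs of treewidth ≤ 1, so tw(G) ≥ 2. Hence tw(G) = 2 exactly.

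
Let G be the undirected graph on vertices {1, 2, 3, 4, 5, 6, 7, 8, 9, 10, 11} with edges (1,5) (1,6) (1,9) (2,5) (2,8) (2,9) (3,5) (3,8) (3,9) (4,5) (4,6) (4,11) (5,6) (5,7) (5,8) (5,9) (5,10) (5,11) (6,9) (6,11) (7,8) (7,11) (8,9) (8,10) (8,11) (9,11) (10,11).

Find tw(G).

A width-3 tree decomposition is:
Bags: B1 = {5, 7, 8, 11}  B2 = {5, 8, 9, 11}  B3 = {2, 5, 8, 9}  B4 = {5, 8, 10, 11}  B5 = {5, 6, 9, 11}  B6 = {4, 5, 6, 11}  B7 = {1, 5, 6, 9}  B8 = {3, 5, 8, 9}
Tree: B1–B2, B2–B3, B2–B4, B2–B5, B5–B6, B5–B7, B3–B8
Each bag holds 4 vertices, so the decomposition has width 3, which upper-bounds the treewidth. Conversely, {3, 5, 8, 9} is a clique of size 4, and the vertices of any clique must share a bag in every tree decomposition; so some bag has ≥ 4 vertices and tw(G) ≥ 3. Combining the bounds, tw(G) = 3.

3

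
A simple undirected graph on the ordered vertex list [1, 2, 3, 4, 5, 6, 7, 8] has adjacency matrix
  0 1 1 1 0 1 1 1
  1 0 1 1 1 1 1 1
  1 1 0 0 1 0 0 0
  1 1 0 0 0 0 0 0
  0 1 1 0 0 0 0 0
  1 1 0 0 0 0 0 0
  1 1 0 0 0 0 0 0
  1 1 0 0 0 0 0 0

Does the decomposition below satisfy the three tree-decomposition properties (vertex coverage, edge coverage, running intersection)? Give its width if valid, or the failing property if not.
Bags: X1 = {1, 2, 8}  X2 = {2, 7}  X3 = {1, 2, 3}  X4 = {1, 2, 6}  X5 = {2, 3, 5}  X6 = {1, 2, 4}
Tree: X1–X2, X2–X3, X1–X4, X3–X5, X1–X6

A tree decomposition must satisfy three properties: every vertex lies in some bag; for every edge, both endpoints lie together in some bag; and for every vertex, the bags containing it form a connected subtree. Here edge (1,7) lies in no bag, so the decomposition is invalid.

No — edge (1,7) lies in no bag.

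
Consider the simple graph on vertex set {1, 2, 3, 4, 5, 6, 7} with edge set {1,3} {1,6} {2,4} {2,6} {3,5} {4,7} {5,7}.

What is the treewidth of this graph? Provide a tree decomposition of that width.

The largest bag has 3 vertices, giving width 2; this decomposition certifies tw(G) ≤ 2. The edges 6–1–3–5–7–4–2–6 form a cycle, so G is not a tree and its treewidth is at least 2. Combining the bounds, tw(G) = 2.

Treewidth 2.
One such decomposition:
Bags: B1 = {1, 3, 6}  B2 = {3, 5, 6}  B3 = {5, 6, 7}  B4 = {4, 6, 7}  B5 = {2, 4, 6}
Tree: B1–B2, B2–B3, B3–B4, B4–B5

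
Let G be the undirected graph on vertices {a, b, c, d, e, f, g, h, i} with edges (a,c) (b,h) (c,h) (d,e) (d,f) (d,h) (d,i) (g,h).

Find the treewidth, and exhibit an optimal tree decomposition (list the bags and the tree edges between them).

Treewidth 1.
Bags: B1 = {d, h}  B2 = {g, h}  B3 = {b, h}  B4 = {c, h}  B5 = {d, e}  B6 = {d, f}  B7 = {a, c}  B8 = {d, i}
Tree: B1–B2, B1–B3, B1–B4, B1–B5, B5–B6, B4–B7, B6–B8

Each bag holds 2 vertices, so the decomposition has width 1, which upper-bounds the treewidth. Since G has at least one edge (e.g. h–d), it is not an edgeless graph, so tw(G) ≥ 1. Hence tw(G) = 1 exactly.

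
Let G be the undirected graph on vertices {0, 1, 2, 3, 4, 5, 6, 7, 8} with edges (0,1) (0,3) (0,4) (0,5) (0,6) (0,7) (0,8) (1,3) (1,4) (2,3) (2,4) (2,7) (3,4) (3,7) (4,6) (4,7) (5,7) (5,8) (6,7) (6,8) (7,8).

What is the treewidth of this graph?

3

A width-3 tree decomposition is:
Bags: B1 = {0, 3, 4, 7}  B2 = {0, 4, 6, 7}  B3 = {2, 3, 4, 7}  B4 = {0, 6, 7, 8}  B5 = {0, 1, 3, 4}  B6 = {0, 5, 7, 8}
Tree: B1–B2, B1–B3, B2–B4, B1–B5, B4–B6
The largest bag has 4 vertices, giving width 3; this decomposition certifies tw(G) ≤ 3. On the other hand G contains the 4-clique {0, 1, 3, 4}. A clique must lie in a single bag of any decomposition, so no decomposition can have width below 3. Hence tw(G) = 3 exactly.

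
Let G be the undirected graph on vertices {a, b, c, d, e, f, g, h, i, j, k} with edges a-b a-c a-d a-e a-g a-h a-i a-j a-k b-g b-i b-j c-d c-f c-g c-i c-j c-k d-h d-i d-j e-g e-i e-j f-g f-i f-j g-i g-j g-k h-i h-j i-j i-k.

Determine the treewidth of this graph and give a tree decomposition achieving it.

Treewidth 4.
Bags: B1 = {a, c, g, i, j}  B2 = {a, c, d, i, j}  B3 = {a, c, g, i, k}  B4 = {a, e, g, i, j}  B5 = {c, f, g, i, j}  B6 = {a, d, h, i, j}  B7 = {a, b, g, i, j}
Tree: B1–B2, B1–B3, B1–B4, B1–B5, B2–B6, B1–B7

The largest bag has 5 vertices, giving width 4; this decomposition certifies tw(G) ≤ 4. Conversely, {a, d, h, i, j} is a clique of size 5, and the vertices of any clique must share a bag in every tree decomposition; so some bag has ≥ 5 vertices and tw(G) ≥ 4. Combining the bounds, tw(G) = 4.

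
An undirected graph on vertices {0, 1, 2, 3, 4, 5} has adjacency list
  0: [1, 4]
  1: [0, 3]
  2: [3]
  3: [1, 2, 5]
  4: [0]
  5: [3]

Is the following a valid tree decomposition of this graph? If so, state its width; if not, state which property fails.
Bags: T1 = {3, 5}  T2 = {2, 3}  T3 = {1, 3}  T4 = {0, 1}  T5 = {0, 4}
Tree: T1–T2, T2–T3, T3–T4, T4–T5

Yes; width 1.

Vertex coverage: the bags together contain {0, 1, 2, 3, 4, 5}, the full vertex set. Edge coverage: each edge of G has both endpoints in at least one bag. Running intersection: for every vertex, the bags containing it form a connected subtree. All three properties hold, so this is a valid tree decomposition of width max|bag| − 1 = 1, and hence tw(G) ≤ 1.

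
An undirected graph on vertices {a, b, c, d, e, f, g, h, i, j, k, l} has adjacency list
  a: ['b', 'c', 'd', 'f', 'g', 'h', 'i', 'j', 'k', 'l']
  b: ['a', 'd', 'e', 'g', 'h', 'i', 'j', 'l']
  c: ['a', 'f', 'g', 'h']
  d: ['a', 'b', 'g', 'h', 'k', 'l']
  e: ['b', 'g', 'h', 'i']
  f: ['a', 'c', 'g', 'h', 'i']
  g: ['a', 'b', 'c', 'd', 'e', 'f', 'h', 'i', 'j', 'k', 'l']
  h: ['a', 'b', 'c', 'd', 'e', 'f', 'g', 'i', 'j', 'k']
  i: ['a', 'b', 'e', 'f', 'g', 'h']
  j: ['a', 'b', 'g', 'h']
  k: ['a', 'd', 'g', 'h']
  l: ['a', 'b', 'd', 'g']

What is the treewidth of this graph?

A width-4 tree decomposition is:
Bags: B1 = {a, b, d, g, h}  B2 = {a, b, g, h, i}  B3 = {b, e, g, h, i}  B4 = {a, b, g, h, j}  B5 = {a, f, g, h, i}  B6 = {a, d, g, h, k}  B7 = {a, c, f, g, h}  B8 = {a, b, d, g, l}
Tree: B1–B2, B2–B3, B2–B4, B2–B5, B1–B6, B5–B7, B1–B8
The largest bag has 5 vertices, giving width 4; this decomposition certifies tw(G) ≤ 4. Conversely, {b, e, g, h, i} is a clique of size 5, and the vertices of any clique must share a bag in every tree decomposition; so some bag has ≥ 5 vertices and tw(G) ≥ 4. The upper and lower bounds meet at 4, so that is the treewidth.

4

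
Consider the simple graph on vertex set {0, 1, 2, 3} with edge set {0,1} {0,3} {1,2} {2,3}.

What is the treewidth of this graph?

A width-2 tree decomposition is:
Bags: B1 = {0, 2, 3}  B2 = {0, 1, 2}
Tree: B1–B2
The largest bag has 3 vertices, giving width 2; this decomposition certifies tw(G) ≤ 2. The edges 0–3–2–1–0 form a cycle, so G is not a tree and its treewidth is at least 2. Therefore the treewidth is 2.

2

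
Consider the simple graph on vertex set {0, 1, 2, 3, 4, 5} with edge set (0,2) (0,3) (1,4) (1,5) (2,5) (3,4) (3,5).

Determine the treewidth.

2

A width-2 tree decomposition is:
Bags: B1 = {0, 2, 3}  B2 = {2, 3, 5}  B3 = {3, 4, 5}  B4 = {1, 4, 5}
Tree: B1–B2, B2–B3, B3–B4
The largest bag has 3 vertices, giving width 2; this decomposition certifies tw(G) ≤ 2. Since 0–2–5–3–0 is a cycle in G, G is not acyclic. Forests are exactly the graphs of treewidth ≤ 1, so tw(G) ≥ 2. Therefore the treewidth is 2.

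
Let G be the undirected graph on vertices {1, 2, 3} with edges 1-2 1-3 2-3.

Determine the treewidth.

2

A width-2 tree decomposition is:
Bags: B1 = {1, 2, 3}
Tree: (single bag)
With just one bag of size 3, the width is 3 − 1 = 2, so tw(G) ≤ 2. Conversely, {1, 2, 3} is a clique of size 3, and the vertices of any clique must share a bag in every tree decomposition; so some bag has ≥ 3 vertices and tw(G) ≥ 2. The upper and lower bounds meet at 2, so that is the treewidth.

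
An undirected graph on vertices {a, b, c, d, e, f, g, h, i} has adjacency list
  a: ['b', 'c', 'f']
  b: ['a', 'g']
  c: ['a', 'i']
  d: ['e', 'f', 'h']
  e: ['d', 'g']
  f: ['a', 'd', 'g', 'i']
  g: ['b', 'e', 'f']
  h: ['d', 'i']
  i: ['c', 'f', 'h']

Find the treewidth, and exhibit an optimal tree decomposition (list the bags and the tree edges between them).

Each bag holds 4 vertices, so the decomposition has width 3, which upper-bounds the treewidth. For the lower bound: the 4 vertex sets {d,e,h}, {i}, {f}, {a,b,c,g} are disjoint, each induces a connected subgraph, and every pair is joined by at least one edge of G. Contracting each set to a single vertex therefore yields K_{4} as a minor, and since treewidth is minor-monotone, tw(G) ≥ tw(K_{4}) = 3. Combining the bounds, tw(G) = 3.

Treewidth 3.
One such decomposition:
Bags: B1 = {d, e, h, i}  B2 = {d, e, f, i}  B3 = {e, f, g, i}  B4 = {c, f, g, i}  B5 = {a, c, f, g}  B6 = {a, b, c, g}
Tree: B1–B2, B2–B3, B3–B4, B4–B5, B5–B6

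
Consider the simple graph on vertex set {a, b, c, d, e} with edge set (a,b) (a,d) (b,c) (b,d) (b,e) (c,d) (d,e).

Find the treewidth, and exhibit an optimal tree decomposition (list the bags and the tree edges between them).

Every bag has size at most 3, so the width is 3 − 1 = 2 and tw(G) ≤ 2. For the lower bound, the 3 vertices {b, d, e} are pairwise adjacent, and any tree decomposition puts a clique entirely inside one bag — forcing width ≥ 2. The upper and lower bounds meet at 2, so that is the treewidth.

Treewidth 2.
Bags: B1 = {b, c, d}  B2 = {b, d, e}  B3 = {a, b, d}
Tree: B1–B2, B1–B3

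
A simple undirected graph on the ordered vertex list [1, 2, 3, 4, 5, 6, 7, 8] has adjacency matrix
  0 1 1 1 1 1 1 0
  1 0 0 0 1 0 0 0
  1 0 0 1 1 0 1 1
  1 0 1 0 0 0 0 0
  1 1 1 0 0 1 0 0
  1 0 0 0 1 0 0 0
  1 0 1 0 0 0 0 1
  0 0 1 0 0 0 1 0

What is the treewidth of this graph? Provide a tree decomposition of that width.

Treewidth 2.
One such decomposition:
Bags: B1 = {1, 3, 4}  B2 = {1, 3, 5}  B3 = {1, 3, 7}  B4 = {3, 7, 8}  B5 = {1, 5, 6}  B6 = {1, 2, 5}
Tree: B1–B2, B1–B3, B3–B4, B2–B5, B5–B6

Each bag holds 3 vertices, so the decomposition has width 2, which upper-bounds the treewidth. For the lower bound, the 3 vertices {3, 7, 8} are pairwise adjacent, and any tree decomposition puts a clique entirely inside one bag — forcing width ≥ 2. Hence tw(G) = 2 exactly.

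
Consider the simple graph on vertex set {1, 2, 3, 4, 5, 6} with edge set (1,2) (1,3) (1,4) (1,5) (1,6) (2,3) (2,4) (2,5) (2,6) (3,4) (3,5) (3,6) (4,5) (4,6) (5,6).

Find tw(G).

A width-5 tree decomposition is:
Bags: B1 = {1, 2, 3, 4, 5, 6}
Tree: (single bag)
With just one bag of size 6, the width is 6 − 1 = 5, so tw(G) ≤ 5. For the lower bound, the 6 vertices {1, 2, 3, 4, 5, 6} are pairwise adjacent, and any tree decomposition puts a clique entirely inside one bag — forcing width ≥ 5. Hence tw(G) = 5 exactly.

5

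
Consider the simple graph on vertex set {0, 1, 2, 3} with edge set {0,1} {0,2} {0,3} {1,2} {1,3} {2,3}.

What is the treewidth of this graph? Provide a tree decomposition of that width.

Treewidth 3.
One optimal decomposition is:
Bags: B1 = {0, 1, 2, 3}
Tree: (single bag)

With just one bag of size 4, the width is 4 − 1 = 3, so tw(G) ≤ 3. On the other hand G contains the 4-clique {0, 1, 2, 3}. A clique must lie in a single bag of any decomposition, so no decomposition can have width below 3. Therefore the treewidth is 3.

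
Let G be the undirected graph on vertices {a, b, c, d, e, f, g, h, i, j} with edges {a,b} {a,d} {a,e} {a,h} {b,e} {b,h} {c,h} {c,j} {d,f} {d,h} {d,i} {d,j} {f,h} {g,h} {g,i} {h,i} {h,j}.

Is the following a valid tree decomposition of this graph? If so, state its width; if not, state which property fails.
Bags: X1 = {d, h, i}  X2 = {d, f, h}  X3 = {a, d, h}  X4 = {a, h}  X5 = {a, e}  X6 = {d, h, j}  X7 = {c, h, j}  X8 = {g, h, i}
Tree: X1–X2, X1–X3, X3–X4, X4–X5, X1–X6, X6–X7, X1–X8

No — vertex b appears in no bag.

A tree decomposition must satisfy three properties: every vertex lies in some bag; for every edge, both endpoints lie together in some bag; and for every vertex, the bags containing it form a connected subtree. Here vertex b appears in no bag, so the decomposition is invalid.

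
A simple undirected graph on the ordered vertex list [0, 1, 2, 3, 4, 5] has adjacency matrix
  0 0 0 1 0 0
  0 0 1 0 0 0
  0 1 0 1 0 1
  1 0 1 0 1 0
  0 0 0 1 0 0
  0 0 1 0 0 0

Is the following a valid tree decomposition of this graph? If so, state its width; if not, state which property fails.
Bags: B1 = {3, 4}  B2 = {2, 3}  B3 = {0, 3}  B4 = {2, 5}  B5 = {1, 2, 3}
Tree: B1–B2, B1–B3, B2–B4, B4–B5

No — bags containing vertex 3 are not connected in the tree.

A tree decomposition must satisfy three properties: every vertex lies in some bag; for every edge, both endpoints lie together in some bag; and for every vertex, the bags containing it form a connected subtree. Here bags containing vertex 3 are not connected in the tree, so the decomposition is invalid.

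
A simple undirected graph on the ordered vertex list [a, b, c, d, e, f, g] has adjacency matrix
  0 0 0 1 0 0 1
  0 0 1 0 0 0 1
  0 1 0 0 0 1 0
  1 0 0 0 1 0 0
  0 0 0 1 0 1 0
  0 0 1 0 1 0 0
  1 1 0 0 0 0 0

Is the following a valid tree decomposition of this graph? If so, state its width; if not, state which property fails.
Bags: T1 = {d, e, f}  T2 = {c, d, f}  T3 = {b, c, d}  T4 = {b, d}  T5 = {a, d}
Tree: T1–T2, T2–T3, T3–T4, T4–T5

No — vertex g appears in no bag.

A tree decomposition must satisfy three properties: every vertex lies in some bag; for every edge, both endpoints lie together in some bag; and for every vertex, the bags containing it form a connected subtree. Here vertex g appears in no bag, so the decomposition is invalid.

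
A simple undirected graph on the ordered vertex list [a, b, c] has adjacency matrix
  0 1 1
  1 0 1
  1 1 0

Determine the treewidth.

2

A width-2 tree decomposition is:
Bags: B1 = {a, b, c}
Tree: (single bag)
A single bag containing all 3 vertices is trivially a valid decomposition of width 2. For the lower bound, the 3 vertices {a, b, c} are pairwise adjacent, and any tree decomposition puts a clique entirely inside one bag — forcing width ≥ 2. Combining the bounds, tw(G) = 2.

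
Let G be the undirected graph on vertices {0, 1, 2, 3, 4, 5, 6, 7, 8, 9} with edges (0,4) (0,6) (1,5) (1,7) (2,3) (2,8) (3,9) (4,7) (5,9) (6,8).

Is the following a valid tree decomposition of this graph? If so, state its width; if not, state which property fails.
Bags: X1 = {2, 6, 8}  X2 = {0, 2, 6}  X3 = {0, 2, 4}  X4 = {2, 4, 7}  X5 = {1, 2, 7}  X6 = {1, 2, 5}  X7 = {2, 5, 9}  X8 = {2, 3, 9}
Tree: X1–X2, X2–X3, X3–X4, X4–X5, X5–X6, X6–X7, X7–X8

Checking the three conditions: (i) the bags cover all of {0, 1, 2, 3, 4, 5, 6, 7, 8, 9}; (ii) for each edge, some bag contains both endpoints; (iii) the bags containing any fixed vertex form a subtree. All hold, so the decomposition is valid with width 3 − 1 = 2.

Yes; width 2.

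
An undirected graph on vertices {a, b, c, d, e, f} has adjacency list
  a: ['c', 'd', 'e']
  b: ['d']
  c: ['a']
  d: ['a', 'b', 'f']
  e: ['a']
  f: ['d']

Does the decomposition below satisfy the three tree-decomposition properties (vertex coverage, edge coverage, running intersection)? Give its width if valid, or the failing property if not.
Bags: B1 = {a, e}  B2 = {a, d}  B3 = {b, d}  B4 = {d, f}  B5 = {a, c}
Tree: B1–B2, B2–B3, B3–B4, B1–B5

Yes; width 1.

Vertex coverage: the bags together contain {a, b, c, d, e, f}, the full vertex set. Edge coverage: each edge of G has both endpoints in at least one bag. Running intersection: for every vertex, the bags containing it form a connected subtree. All three properties hold, so this is a valid tree decomposition of width max|bag| − 1 = 1, and hence tw(G) ≤ 1.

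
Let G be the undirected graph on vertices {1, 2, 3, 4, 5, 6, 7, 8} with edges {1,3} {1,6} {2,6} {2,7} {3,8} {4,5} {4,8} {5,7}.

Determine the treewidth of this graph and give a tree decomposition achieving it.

The largest bag has 3 vertices, giving width 2; this decomposition certifies tw(G) ≤ 2. For the lower bound, G contains the cycle 8–4–5–7–2–6–1–3–8, so G is not a forest; only forests have treewidth ≤ 1, hence tw(G) ≥ 2. Combining the bounds, tw(G) = 2.

Treewidth 2.
One such decomposition:
Bags: B1 = {4, 5, 8}  B2 = {5, 7, 8}  B3 = {2, 7, 8}  B4 = {2, 6, 8}  B5 = {1, 6, 8}  B6 = {1, 3, 8}
Tree: B1–B2, B2–B3, B3–B4, B4–B5, B5–B6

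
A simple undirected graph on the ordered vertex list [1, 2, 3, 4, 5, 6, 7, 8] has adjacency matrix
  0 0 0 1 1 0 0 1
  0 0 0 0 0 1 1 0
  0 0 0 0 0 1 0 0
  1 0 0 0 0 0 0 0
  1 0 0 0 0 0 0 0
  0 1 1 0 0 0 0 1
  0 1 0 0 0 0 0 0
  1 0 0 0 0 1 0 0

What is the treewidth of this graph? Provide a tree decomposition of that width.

The largest bag has 2 vertices, giving width 1; this decomposition certifies tw(G) ≤ 1. Any graph with an edge has treewidth ≥ 1, and G has the edge 6–2. The upper and lower bounds meet at 1, so that is the treewidth.

Treewidth 1.
One optimal decomposition is:
Bags: B1 = {2, 6}  B2 = {6, 8}  B3 = {2, 7}  B4 = {3, 6}  B5 = {1, 8}  B6 = {1, 4}  B7 = {1, 5}
Tree: B1–B2, B1–B3, B2–B4, B2–B5, B5–B6, B6–B7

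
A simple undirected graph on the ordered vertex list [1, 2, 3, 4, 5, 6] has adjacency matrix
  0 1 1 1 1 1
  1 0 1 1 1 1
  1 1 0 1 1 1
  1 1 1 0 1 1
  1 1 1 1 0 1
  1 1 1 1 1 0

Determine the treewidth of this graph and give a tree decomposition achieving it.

With just one bag of size 6, the width is 6 − 1 = 5, so tw(G) ≤ 5. For the lower bound, the 6 vertices {1, 2, 3, 4, 5, 6} are pairwise adjacent, and any tree decomposition puts a clique entirely inside one bag — forcing width ≥ 5. Combining the bounds, tw(G) = 5.

Treewidth 5.
One optimal decomposition is:
Bags: B1 = {1, 2, 3, 4, 5, 6}
Tree: (single bag)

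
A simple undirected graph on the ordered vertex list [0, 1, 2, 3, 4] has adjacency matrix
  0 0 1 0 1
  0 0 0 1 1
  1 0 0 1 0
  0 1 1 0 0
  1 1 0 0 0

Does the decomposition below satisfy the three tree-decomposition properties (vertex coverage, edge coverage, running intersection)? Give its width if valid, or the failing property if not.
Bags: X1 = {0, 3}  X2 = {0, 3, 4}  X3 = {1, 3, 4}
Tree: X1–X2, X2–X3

A tree decomposition must satisfy three properties: every vertex lies in some bag; for every edge, both endpoints lie together in some bag; and for every vertex, the bags containing it form a connected subtree. Here vertex 2 appears in no bag, so the decomposition is invalid.

No — vertex 2 appears in no bag.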